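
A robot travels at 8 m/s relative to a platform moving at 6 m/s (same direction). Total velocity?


Given: object velocity = 8 m/s, platform velocity = 6 m/s (same direction)
Using classical velocity addition: v_total = v_object + v_platform
v_total = 8 + 6
v_total = 14 m/s

14 m/s


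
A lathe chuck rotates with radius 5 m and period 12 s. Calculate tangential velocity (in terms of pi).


Given: radius r = 5 m, period T = 12 s
Using v = 2*pi*r / T
v = 2*pi*5 / 12
v = 10*pi / 12
v = 5/6*pi m/s

5/6*pi m/s


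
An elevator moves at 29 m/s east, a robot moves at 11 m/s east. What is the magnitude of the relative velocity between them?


Given: v_A = 29 m/s east, v_B = 11 m/s east
Both move in the same direction; relative speed = |v_A - v_B|
|29 - 11| = |18|
= 18 m/s

18 m/s


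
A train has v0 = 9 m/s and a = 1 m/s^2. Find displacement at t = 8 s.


Given: v0 = 9 m/s, a = 1 m/s^2, t = 8 s
Using s = v0*t + (1/2)*a*t^2
s = 9*8 + (1/2)*1*8^2
s = 72 + (1/2)*64
s = 72 + 32
s = 104

104 m


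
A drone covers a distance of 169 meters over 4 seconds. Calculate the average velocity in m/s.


Given: distance d = 169 m, time t = 4 s
Using v = d / t
v = 169 / 4
v = 169/4 m/s

169/4 m/s


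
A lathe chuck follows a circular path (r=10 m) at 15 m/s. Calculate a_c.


Given: v = 15 m/s, r = 10 m
Using a_c = v^2 / r
a_c = 15^2 / 10
a_c = 225 / 10
a_c = 45/2 m/s^2

45/2 m/s^2


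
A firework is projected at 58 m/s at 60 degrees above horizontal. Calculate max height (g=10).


Given: v0 = 58 m/s, theta = 60 deg, g = 10 m/s^2
sin^2(60) = 3/4
Using H = v0^2 * sin^2(theta) / (2*g)
H = 58^2 * 3/4 / (2*10)
H = 3364 * 3/4 / 20
H = 2523 / 20
H = 2523/20 m

2523/20 m


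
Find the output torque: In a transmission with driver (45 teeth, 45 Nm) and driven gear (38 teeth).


Given: N1 = 45, N2 = 38, T1 = 45 Nm
Using T2/T1 = N2/N1
T2 = T1 * N2 / N1
T2 = 45 * 38 / 45
T2 = 1710 / 45
T2 = 38 Nm

38 Nm


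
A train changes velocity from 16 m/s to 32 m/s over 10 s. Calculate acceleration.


Given: initial velocity v0 = 16 m/s, final velocity v = 32 m/s, time t = 10 s
Using a = (v - v0) / t
a = (32 - 16) / 10
a = 16 / 10
a = 8/5 m/s^2

8/5 m/s^2


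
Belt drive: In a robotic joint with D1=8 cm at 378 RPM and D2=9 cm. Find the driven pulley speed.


Given: D1 = 8 cm, w1 = 378 RPM, D2 = 9 cm
Using D1*w1 = D2*w2
w2 = D1*w1 / D2
w2 = 8*378 / 9
w2 = 3024 / 9
w2 = 336 RPM

336 RPM


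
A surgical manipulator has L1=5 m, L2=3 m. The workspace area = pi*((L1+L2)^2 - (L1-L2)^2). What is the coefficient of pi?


Given: L1 = 5, L2 = 3
(L1+L2)^2 = (8)^2 = 64
(L1-L2)^2 = (2)^2 = 4
Difference = 64 - 4 = 60
This equals 4*L1*L2 = 4*5*3 = 60
Workspace area = 60*pi

60


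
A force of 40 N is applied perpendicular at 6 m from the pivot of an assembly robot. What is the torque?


Given: F = 40 N, r = 6 m, angle = 90 deg (perpendicular)
Using tau = F * r * sin(90)
sin(90) = 1
tau = 40 * 6 * 1
tau = 240 Nm

240 Nm


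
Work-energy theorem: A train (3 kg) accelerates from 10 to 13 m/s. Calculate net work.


Given: m = 3 kg, v0 = 10 m/s, v = 13 m/s
Using W = (1/2)*m*(v^2 - v0^2)
v^2 = 13^2 = 169
v0^2 = 10^2 = 100
v^2 - v0^2 = 169 - 100 = 69
W = (1/2)*3*69 = 207/2 J

207/2 J


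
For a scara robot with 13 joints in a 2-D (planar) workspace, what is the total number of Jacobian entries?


Given: task space dimension = 2, joints = 13
Jacobian is a 2 x 13 matrix
Total entries = rows * columns
Total = 2 * 13
Total = 26

26


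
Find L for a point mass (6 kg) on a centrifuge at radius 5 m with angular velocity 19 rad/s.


Given: m = 6 kg, r = 5 m, omega = 19 rad/s
For a point mass: I = m*r^2
I = 6*5^2 = 6*25 = 150
L = I*omega = 150*19
L = 2850 kg*m^2/s

2850 kg*m^2/s


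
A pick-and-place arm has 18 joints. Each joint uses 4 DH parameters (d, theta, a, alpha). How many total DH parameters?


Given: 18 joints, 4 DH parameters per joint (d, theta, a, alpha)
Total DH parameters = number_of_joints * 4
Total = 18 * 4
Total = 72

72


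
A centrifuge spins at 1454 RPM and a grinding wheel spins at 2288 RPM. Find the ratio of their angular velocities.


Given: RPM_A = 1454, RPM_B = 2288
omega = 2*pi*RPM/60, so omega_A/omega_B = RPM_A / RPM_B
omega_A/omega_B = 1454 / 2288
omega_A/omega_B = 727/1144

727/1144


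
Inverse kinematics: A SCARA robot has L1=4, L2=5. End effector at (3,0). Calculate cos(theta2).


Given: L1 = 4, L2 = 5, target (x, y) = (3, 0)
Using cos(theta2) = (x^2 + y^2 - L1^2 - L2^2) / (2*L1*L2)
x^2 + y^2 = 3^2 + 0 = 9
L1^2 + L2^2 = 16 + 25 = 41
Numerator = 9 - 41 = -32
Denominator = 2*4*5 = 40
cos(theta2) = -32/40 = -4/5

-4/5


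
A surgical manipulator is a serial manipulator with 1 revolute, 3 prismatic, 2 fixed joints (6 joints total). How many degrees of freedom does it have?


Given: serial robot with 1 revolute, 3 prismatic, 2 fixed joints
DOF contribution per joint type: revolute=1, prismatic=1, spherical=3, fixed=0
DOF = 1*1 + 3*1 + 2*0
DOF = 4

4


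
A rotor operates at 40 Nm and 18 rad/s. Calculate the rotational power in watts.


Given: tau = 40 Nm, omega = 18 rad/s
Using P = tau * omega
P = 40 * 18
P = 720 W

720 W


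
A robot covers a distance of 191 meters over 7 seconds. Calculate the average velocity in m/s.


Given: distance d = 191 m, time t = 7 s
Using v = d / t
v = 191 / 7
v = 191/7 m/s

191/7 m/s


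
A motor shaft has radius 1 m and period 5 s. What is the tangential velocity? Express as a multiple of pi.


Given: radius r = 1 m, period T = 5 s
Using v = 2*pi*r / T
v = 2*pi*1 / 5
v = 2*pi / 5
v = 2/5*pi m/s

2/5*pi m/s


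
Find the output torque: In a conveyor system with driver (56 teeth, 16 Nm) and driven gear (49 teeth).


Given: N1 = 56, N2 = 49, T1 = 16 Nm
Using T2/T1 = N2/N1
T2 = T1 * N2 / N1
T2 = 16 * 49 / 56
T2 = 784 / 56
T2 = 14 Nm

14 Nm


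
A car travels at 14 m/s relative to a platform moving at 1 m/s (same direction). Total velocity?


Given: object velocity = 14 m/s, platform velocity = 1 m/s (same direction)
Using classical velocity addition: v_total = v_object + v_platform
v_total = 14 + 1
v_total = 15 m/s

15 m/s


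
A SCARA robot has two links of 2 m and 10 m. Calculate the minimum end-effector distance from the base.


Given: L1 = 2 m, L2 = 10 m
For a 2-link planar arm, min reach = |L1 - L2| (second link folded back)
Min reach = |2 - 10|
Min reach = 8 m

8 m


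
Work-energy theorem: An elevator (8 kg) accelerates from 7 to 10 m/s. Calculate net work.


Given: m = 8 kg, v0 = 7 m/s, v = 10 m/s
Using W = (1/2)*m*(v^2 - v0^2)
v^2 = 10^2 = 100
v0^2 = 7^2 = 49
v^2 - v0^2 = 100 - 49 = 51
W = (1/2)*8*51 = 204 J

204 J


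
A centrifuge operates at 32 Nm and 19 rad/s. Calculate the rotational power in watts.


Given: tau = 32 Nm, omega = 19 rad/s
Using P = tau * omega
P = 32 * 19
P = 608 W

608 W


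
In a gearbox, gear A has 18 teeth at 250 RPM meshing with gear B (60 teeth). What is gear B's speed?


Given: N1 = 18 teeth, w1 = 250 RPM, N2 = 60 teeth
Using N1*w1 = N2*w2
w2 = N1*w1 / N2
w2 = 18*250 / 60
w2 = 4500 / 60
w2 = 75 RPM

75 RPM


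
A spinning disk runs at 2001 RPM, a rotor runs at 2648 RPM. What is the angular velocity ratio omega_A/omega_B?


Given: RPM_A = 2001, RPM_B = 2648
omega = 2*pi*RPM/60, so omega_A/omega_B = RPM_A / RPM_B
omega_A/omega_B = 2001 / 2648
omega_A/omega_B = 2001/2648

2001/2648


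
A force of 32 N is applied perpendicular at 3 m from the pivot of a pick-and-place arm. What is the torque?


Given: F = 32 N, r = 3 m, angle = 90 deg (perpendicular)
Using tau = F * r * sin(90)
sin(90) = 1
tau = 32 * 3 * 1
tau = 96 Nm

96 Nm


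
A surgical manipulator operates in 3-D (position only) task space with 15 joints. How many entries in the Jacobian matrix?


Given: task space dimension = 3, joints = 15
Jacobian is a 3 x 15 matrix
Total entries = rows * columns
Total = 3 * 15
Total = 45

45


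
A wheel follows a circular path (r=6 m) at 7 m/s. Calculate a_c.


Given: v = 7 m/s, r = 6 m
Using a_c = v^2 / r
a_c = 7^2 / 6
a_c = 49 / 6
a_c = 49/6 m/s^2

49/6 m/s^2


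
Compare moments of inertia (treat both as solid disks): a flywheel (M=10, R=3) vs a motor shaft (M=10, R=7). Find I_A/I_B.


Given: M1=10 kg, R1=3 m, M2=10 kg, R2=7 m
For a disk: I = (1/2)*M*R^2, so I_A/I_B = (M1*R1^2)/(M2*R2^2)
M1*R1^2 = 10*9 = 90
M2*R2^2 = 10*49 = 490
I_A/I_B = 90/490 = 9/49

9/49


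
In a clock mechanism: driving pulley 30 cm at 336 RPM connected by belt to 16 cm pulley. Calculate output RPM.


Given: D1 = 30 cm, w1 = 336 RPM, D2 = 16 cm
Using D1*w1 = D2*w2
w2 = D1*w1 / D2
w2 = 30*336 / 16
w2 = 10080 / 16
w2 = 630 RPM

630 RPM


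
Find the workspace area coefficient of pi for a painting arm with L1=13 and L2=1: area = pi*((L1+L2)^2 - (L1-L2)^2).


Given: L1 = 13, L2 = 1
(L1+L2)^2 = (14)^2 = 196
(L1-L2)^2 = (12)^2 = 144
Difference = 196 - 144 = 52
This equals 4*L1*L2 = 4*13*1 = 52
Workspace area = 52*pi

52


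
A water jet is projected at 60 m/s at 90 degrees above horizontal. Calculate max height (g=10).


Given: v0 = 60 m/s, theta = 90 deg, g = 10 m/s^2
sin^2(90) = 1
Using H = v0^2 * sin^2(theta) / (2*g)
H = 60^2 * 1 / (2*10)
H = 3600 * 1 / 20
H = 3600 / 20
H = 180 m

180 m


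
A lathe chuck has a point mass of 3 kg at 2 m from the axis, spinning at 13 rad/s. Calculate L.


Given: m = 3 kg, r = 2 m, omega = 13 rad/s
For a point mass: I = m*r^2
I = 3*2^2 = 3*4 = 12
L = I*omega = 12*13
L = 156 kg*m^2/s

156 kg*m^2/s


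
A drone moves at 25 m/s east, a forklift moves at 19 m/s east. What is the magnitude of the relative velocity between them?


Given: v_A = 25 m/s east, v_B = 19 m/s east
Both move in the same direction; relative speed = |v_A - v_B|
|25 - 19| = |6|
= 6 m/s

6 m/s


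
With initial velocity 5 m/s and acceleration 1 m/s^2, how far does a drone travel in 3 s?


Given: v0 = 5 m/s, a = 1 m/s^2, t = 3 s
Using s = v0*t + (1/2)*a*t^2
s = 5*3 + (1/2)*1*3^2
s = 15 + (1/2)*9
s = 15 + 9/2
s = 39/2

39/2 m


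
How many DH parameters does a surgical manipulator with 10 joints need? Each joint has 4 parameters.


Given: 10 joints, 4 DH parameters per joint (d, theta, a, alpha)
Total DH parameters = number_of_joints * 4
Total = 10 * 4
Total = 40

40


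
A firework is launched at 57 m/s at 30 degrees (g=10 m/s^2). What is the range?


Given: v0 = 57 m/s, theta = 30 deg, g = 10 m/s^2
sin(2*30) = sin(60) = sqrt(3)/2
Using R = v0^2 * sin(2*theta) / g
R = 57^2 * (sqrt(3)/2) / 10
R = 3249 * sqrt(3) / 20
R = 3249/20*sqrt(3) m

3249/20*sqrt(3) m


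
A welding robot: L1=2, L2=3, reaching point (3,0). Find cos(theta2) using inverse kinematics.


Given: L1 = 2, L2 = 3, target (x, y) = (3, 0)
Using cos(theta2) = (x^2 + y^2 - L1^2 - L2^2) / (2*L1*L2)
x^2 + y^2 = 3^2 + 0 = 9
L1^2 + L2^2 = 4 + 9 = 13
Numerator = 9 - 13 = -4
Denominator = 2*2*3 = 12
cos(theta2) = -4/12 = -1/3

-1/3


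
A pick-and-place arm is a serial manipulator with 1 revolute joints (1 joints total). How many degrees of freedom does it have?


Given: serial robot with 1 revolute joints
DOF contribution per joint type: revolute=1, prismatic=1, spherical=3, fixed=0
DOF = 1*1
DOF = 1

1


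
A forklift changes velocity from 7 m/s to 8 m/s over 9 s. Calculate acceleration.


Given: initial velocity v0 = 7 m/s, final velocity v = 8 m/s, time t = 9 s
Using a = (v - v0) / t
a = (8 - 7) / 9
a = 1 / 9
a = 1/9 m/s^2

1/9 m/s^2


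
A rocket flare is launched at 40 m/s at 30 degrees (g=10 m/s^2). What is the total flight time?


Given: v0 = 40 m/s, theta = 30 deg, g = 10 m/s^2
sin(30) = 1/2
Using T = 2*v0*sin(theta) / g
T = 2*40*1/2 / 10
T = 40 / 10
T = 4 s

4 s


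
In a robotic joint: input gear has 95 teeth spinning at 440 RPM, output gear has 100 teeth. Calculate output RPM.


Given: N1 = 95 teeth, w1 = 440 RPM, N2 = 100 teeth
Using N1*w1 = N2*w2
w2 = N1*w1 / N2
w2 = 95*440 / 100
w2 = 41800 / 100
w2 = 418 RPM

418 RPM


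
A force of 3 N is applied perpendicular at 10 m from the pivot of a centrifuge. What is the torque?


Given: F = 3 N, r = 10 m, angle = 90 deg (perpendicular)
Using tau = F * r * sin(90)
sin(90) = 1
tau = 3 * 10 * 1
tau = 30 Nm

30 Nm


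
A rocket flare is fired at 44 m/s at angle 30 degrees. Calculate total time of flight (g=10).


Given: v0 = 44 m/s, theta = 30 deg, g = 10 m/s^2
sin(30) = 1/2
Using T = 2*v0*sin(theta) / g
T = 2*44*1/2 / 10
T = 44 / 10
T = 22/5 s

22/5 s


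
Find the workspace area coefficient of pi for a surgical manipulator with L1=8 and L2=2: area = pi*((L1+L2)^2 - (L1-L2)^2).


Given: L1 = 8, L2 = 2
(L1+L2)^2 = (10)^2 = 100
(L1-L2)^2 = (6)^2 = 36
Difference = 100 - 36 = 64
This equals 4*L1*L2 = 4*8*2 = 64
Workspace area = 64*pi

64


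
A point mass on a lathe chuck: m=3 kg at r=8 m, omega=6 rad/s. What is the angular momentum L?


Given: m = 3 kg, r = 8 m, omega = 6 rad/s
For a point mass: I = m*r^2
I = 3*8^2 = 3*64 = 192
L = I*omega = 192*6
L = 1152 kg*m^2/s

1152 kg*m^2/s


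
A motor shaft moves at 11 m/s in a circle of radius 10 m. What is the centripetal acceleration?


Given: v = 11 m/s, r = 10 m
Using a_c = v^2 / r
a_c = 11^2 / 10
a_c = 121 / 10
a_c = 121/10 m/s^2

121/10 m/s^2


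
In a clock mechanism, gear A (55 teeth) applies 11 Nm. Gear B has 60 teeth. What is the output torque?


Given: N1 = 55, N2 = 60, T1 = 11 Nm
Using T2/T1 = N2/N1
T2 = T1 * N2 / N1
T2 = 11 * 60 / 55
T2 = 660 / 55
T2 = 12 Nm

12 Nm


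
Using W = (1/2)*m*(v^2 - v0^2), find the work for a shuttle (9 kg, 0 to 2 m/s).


Given: m = 9 kg, v0 = 0 m/s, v = 2 m/s
Using W = (1/2)*m*(v^2 - v0^2)
v^2 = 2^2 = 4
v0^2 = 0^2 = 0
v^2 - v0^2 = 4 - 0 = 4
W = (1/2)*9*4 = 18 J

18 J


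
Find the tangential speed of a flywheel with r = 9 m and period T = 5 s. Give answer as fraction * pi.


Given: radius r = 9 m, period T = 5 s
Using v = 2*pi*r / T
v = 2*pi*9 / 5
v = 18*pi / 5
v = 18/5*pi m/s

18/5*pi m/s


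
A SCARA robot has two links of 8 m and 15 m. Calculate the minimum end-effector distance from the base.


Given: L1 = 8 m, L2 = 15 m
For a 2-link planar arm, min reach = |L1 - L2| (second link folded back)
Min reach = |8 - 15|
Min reach = 7 m

7 m


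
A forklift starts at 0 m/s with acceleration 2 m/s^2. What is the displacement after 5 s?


Given: v0 = 0 m/s, a = 2 m/s^2, t = 5 s
Using s = v0*t + (1/2)*a*t^2
s = 0*5 + (1/2)*2*5^2
s = 0 + (1/2)*50
s = 0 + 25
s = 25

25 m


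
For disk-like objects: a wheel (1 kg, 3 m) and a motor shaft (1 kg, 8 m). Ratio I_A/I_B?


Given: M1=1 kg, R1=3 m, M2=1 kg, R2=8 m
For a disk: I = (1/2)*M*R^2, so I_A/I_B = (M1*R1^2)/(M2*R2^2)
M1*R1^2 = 1*9 = 9
M2*R2^2 = 1*64 = 64
I_A/I_B = 9/64 = 9/64

9/64


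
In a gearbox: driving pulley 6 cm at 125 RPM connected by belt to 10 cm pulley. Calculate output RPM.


Given: D1 = 6 cm, w1 = 125 RPM, D2 = 10 cm
Using D1*w1 = D2*w2
w2 = D1*w1 / D2
w2 = 6*125 / 10
w2 = 750 / 10
w2 = 75 RPM

75 RPM


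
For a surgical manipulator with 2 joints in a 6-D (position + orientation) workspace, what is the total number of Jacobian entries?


Given: task space dimension = 6, joints = 2
Jacobian is a 6 x 2 matrix
Total entries = rows * columns
Total = 6 * 2
Total = 12

12


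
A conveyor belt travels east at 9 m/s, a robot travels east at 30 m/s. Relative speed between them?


Given: v_A = 9 m/s east, v_B = 30 m/s east
Both move in the same direction; relative speed = |v_A - v_B|
|9 - 30| = |-21|
= 21 m/s

21 m/s


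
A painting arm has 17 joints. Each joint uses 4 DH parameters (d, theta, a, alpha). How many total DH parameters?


Given: 17 joints, 4 DH parameters per joint (d, theta, a, alpha)
Total DH parameters = number_of_joints * 4
Total = 17 * 4
Total = 68

68


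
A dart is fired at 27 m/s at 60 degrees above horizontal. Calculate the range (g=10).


Given: v0 = 27 m/s, theta = 60 deg, g = 10 m/s^2
sin(2*60) = sin(120) = sqrt(3)/2
Using R = v0^2 * sin(2*theta) / g
R = 27^2 * (sqrt(3)/2) / 10
R = 729 * sqrt(3) / 20
R = 729/20*sqrt(3) m

729/20*sqrt(3) m


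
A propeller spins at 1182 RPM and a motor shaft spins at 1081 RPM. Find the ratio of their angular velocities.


Given: RPM_A = 1182, RPM_B = 1081
omega = 2*pi*RPM/60, so omega_A/omega_B = RPM_A / RPM_B
omega_A/omega_B = 1182 / 1081
omega_A/omega_B = 1182/1081

1182/1081


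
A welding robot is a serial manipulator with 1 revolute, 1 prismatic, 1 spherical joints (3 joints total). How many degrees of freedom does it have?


Given: serial robot with 1 revolute, 1 prismatic, 1 spherical joints
DOF contribution per joint type: revolute=1, prismatic=1, spherical=3, fixed=0
DOF = 1*1 + 1*1 + 1*3
DOF = 5

5


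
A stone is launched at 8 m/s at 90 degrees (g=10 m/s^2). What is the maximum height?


Given: v0 = 8 m/s, theta = 90 deg, g = 10 m/s^2
sin^2(90) = 1
Using H = v0^2 * sin^2(theta) / (2*g)
H = 8^2 * 1 / (2*10)
H = 64 * 1 / 20
H = 64 / 20
H = 16/5 m

16/5 m


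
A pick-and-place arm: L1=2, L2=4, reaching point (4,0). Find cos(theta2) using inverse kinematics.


Given: L1 = 2, L2 = 4, target (x, y) = (4, 0)
Using cos(theta2) = (x^2 + y^2 - L1^2 - L2^2) / (2*L1*L2)
x^2 + y^2 = 4^2 + 0 = 16
L1^2 + L2^2 = 4 + 16 = 20
Numerator = 16 - 20 = -4
Denominator = 2*2*4 = 16
cos(theta2) = -4/16 = -1/4

-1/4


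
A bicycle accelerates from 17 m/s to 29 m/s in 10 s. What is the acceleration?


Given: initial velocity v0 = 17 m/s, final velocity v = 29 m/s, time t = 10 s
Using a = (v - v0) / t
a = (29 - 17) / 10
a = 12 / 10
a = 6/5 m/s^2

6/5 m/s^2


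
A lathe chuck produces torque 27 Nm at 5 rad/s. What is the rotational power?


Given: tau = 27 Nm, omega = 5 rad/s
Using P = tau * omega
P = 27 * 5
P = 135 W

135 W


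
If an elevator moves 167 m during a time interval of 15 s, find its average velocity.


Given: distance d = 167 m, time t = 15 s
Using v = d / t
v = 167 / 15
v = 167/15 m/s

167/15 m/s


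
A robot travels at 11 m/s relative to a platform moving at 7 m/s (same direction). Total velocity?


Given: object velocity = 11 m/s, platform velocity = 7 m/s (same direction)
Using classical velocity addition: v_total = v_object + v_platform
v_total = 11 + 7
v_total = 18 m/s

18 m/s


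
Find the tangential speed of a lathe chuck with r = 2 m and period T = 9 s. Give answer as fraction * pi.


Given: radius r = 2 m, period T = 9 s
Using v = 2*pi*r / T
v = 2*pi*2 / 9
v = 4*pi / 9
v = 4/9*pi m/s

4/9*pi m/s


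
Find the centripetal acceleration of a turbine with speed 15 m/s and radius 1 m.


Given: v = 15 m/s, r = 1 m
Using a_c = v^2 / r
a_c = 15^2 / 1
a_c = 225 / 1
a_c = 225 m/s^2

225 m/s^2


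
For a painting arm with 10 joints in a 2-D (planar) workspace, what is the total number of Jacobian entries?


Given: task space dimension = 2, joints = 10
Jacobian is a 2 x 10 matrix
Total entries = rows * columns
Total = 2 * 10
Total = 20

20


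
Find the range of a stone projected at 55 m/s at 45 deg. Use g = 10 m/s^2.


Given: v0 = 55 m/s, theta = 45 deg, g = 10 m/s^2
sin(2*45) = sin(90) = 1
Using R = v0^2 * sin(2*theta) / g
R = 55^2 * 1 / 10
R = 3025 / 10
R = 605/2 m

605/2 m


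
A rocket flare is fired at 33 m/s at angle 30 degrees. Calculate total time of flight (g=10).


Given: v0 = 33 m/s, theta = 30 deg, g = 10 m/s^2
sin(30) = 1/2
Using T = 2*v0*sin(theta) / g
T = 2*33*1/2 / 10
T = 33 / 10
T = 33/10 s

33/10 s


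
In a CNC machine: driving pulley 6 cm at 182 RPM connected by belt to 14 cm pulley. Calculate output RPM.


Given: D1 = 6 cm, w1 = 182 RPM, D2 = 14 cm
Using D1*w1 = D2*w2
w2 = D1*w1 / D2
w2 = 6*182 / 14
w2 = 1092 / 14
w2 = 78 RPM

78 RPM


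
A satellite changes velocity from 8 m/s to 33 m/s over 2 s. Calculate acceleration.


Given: initial velocity v0 = 8 m/s, final velocity v = 33 m/s, time t = 2 s
Using a = (v - v0) / t
a = (33 - 8) / 2
a = 25 / 2
a = 25/2 m/s^2

25/2 m/s^2


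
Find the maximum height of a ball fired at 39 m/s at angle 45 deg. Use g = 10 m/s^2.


Given: v0 = 39 m/s, theta = 45 deg, g = 10 m/s^2
sin^2(45) = 1/2
Using H = v0^2 * sin^2(theta) / (2*g)
H = 39^2 * 1/2 / (2*10)
H = 1521 * 1/2 / 20
H = 1521/2 / 20
H = 1521/40 m

1521/40 m


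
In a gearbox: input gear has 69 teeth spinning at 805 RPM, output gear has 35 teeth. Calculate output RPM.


Given: N1 = 69 teeth, w1 = 805 RPM, N2 = 35 teeth
Using N1*w1 = N2*w2
w2 = N1*w1 / N2
w2 = 69*805 / 35
w2 = 55545 / 35
w2 = 1587 RPM

1587 RPM


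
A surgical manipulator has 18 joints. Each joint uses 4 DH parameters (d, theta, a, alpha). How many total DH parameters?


Given: 18 joints, 4 DH parameters per joint (d, theta, a, alpha)
Total DH parameters = number_of_joints * 4
Total = 18 * 4
Total = 72

72


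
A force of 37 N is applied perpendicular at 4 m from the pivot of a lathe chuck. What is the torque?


Given: F = 37 N, r = 4 m, angle = 90 deg (perpendicular)
Using tau = F * r * sin(90)
sin(90) = 1
tau = 37 * 4 * 1
tau = 148 Nm

148 Nm


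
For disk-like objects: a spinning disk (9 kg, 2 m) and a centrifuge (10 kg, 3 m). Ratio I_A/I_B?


Given: M1=9 kg, R1=2 m, M2=10 kg, R2=3 m
For a disk: I = (1/2)*M*R^2, so I_A/I_B = (M1*R1^2)/(M2*R2^2)
M1*R1^2 = 9*4 = 36
M2*R2^2 = 10*9 = 90
I_A/I_B = 36/90 = 2/5

2/5


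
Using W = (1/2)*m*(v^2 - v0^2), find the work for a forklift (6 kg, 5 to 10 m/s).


Given: m = 6 kg, v0 = 5 m/s, v = 10 m/s
Using W = (1/2)*m*(v^2 - v0^2)
v^2 = 10^2 = 100
v0^2 = 5^2 = 25
v^2 - v0^2 = 100 - 25 = 75
W = (1/2)*6*75 = 225 J

225 J


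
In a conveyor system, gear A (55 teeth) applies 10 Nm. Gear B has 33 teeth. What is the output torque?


Given: N1 = 55, N2 = 33, T1 = 10 Nm
Using T2/T1 = N2/N1
T2 = T1 * N2 / N1
T2 = 10 * 33 / 55
T2 = 330 / 55
T2 = 6 Nm

6 Nm


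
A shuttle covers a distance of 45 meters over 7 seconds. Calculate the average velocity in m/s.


Given: distance d = 45 m, time t = 7 s
Using v = d / t
v = 45 / 7
v = 45/7 m/s

45/7 m/s


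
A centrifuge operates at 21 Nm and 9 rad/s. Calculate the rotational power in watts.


Given: tau = 21 Nm, omega = 9 rad/s
Using P = tau * omega
P = 21 * 9
P = 189 W

189 W


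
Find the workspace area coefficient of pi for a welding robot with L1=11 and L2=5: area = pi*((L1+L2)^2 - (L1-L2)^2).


Given: L1 = 11, L2 = 5
(L1+L2)^2 = (16)^2 = 256
(L1-L2)^2 = (6)^2 = 36
Difference = 256 - 36 = 220
This equals 4*L1*L2 = 4*11*5 = 220
Workspace area = 220*pi

220


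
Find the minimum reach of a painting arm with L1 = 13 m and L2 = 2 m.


Given: L1 = 13 m, L2 = 2 m
For a 2-link planar arm, min reach = |L1 - L2| (second link folded back)
Min reach = |13 - 2|
Min reach = 11 m

11 m


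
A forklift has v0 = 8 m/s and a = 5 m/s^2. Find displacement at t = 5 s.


Given: v0 = 8 m/s, a = 5 m/s^2, t = 5 s
Using s = v0*t + (1/2)*a*t^2
s = 8*5 + (1/2)*5*5^2
s = 40 + (1/2)*125
s = 40 + 125/2
s = 205/2

205/2 m


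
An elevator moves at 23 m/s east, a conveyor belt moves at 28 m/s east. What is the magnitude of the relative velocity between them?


Given: v_A = 23 m/s east, v_B = 28 m/s east
Both move in the same direction; relative speed = |v_A - v_B|
|23 - 28| = |-5|
= 5 m/s

5 m/s


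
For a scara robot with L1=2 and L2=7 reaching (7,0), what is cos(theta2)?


Given: L1 = 2, L2 = 7, target (x, y) = (7, 0)
Using cos(theta2) = (x^2 + y^2 - L1^2 - L2^2) / (2*L1*L2)
x^2 + y^2 = 7^2 + 0 = 49
L1^2 + L2^2 = 4 + 49 = 53
Numerator = 49 - 53 = -4
Denominator = 2*2*7 = 28
cos(theta2) = -4/28 = -1/7

-1/7


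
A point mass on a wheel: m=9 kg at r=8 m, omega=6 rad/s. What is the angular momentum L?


Given: m = 9 kg, r = 8 m, omega = 6 rad/s
For a point mass: I = m*r^2
I = 9*8^2 = 9*64 = 576
L = I*omega = 576*6
L = 3456 kg*m^2/s

3456 kg*m^2/s


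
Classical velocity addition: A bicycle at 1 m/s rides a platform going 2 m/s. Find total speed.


Given: object velocity = 1 m/s, platform velocity = 2 m/s (same direction)
Using classical velocity addition: v_total = v_object + v_platform
v_total = 1 + 2
v_total = 3 m/s

3 m/s


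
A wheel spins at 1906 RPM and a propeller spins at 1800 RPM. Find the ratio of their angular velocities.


Given: RPM_A = 1906, RPM_B = 1800
omega = 2*pi*RPM/60, so omega_A/omega_B = RPM_A / RPM_B
omega_A/omega_B = 1906 / 1800
omega_A/omega_B = 953/900

953/900


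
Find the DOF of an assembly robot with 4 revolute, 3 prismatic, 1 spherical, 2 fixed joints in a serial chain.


Given: serial robot with 4 revolute, 3 prismatic, 1 spherical, 2 fixed joints
DOF contribution per joint type: revolute=1, prismatic=1, spherical=3, fixed=0
DOF = 4*1 + 3*1 + 1*3 + 2*0
DOF = 10

10


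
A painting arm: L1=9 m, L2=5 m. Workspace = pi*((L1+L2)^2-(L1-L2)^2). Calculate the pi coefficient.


Given: L1 = 9, L2 = 5
(L1+L2)^2 = (14)^2 = 196
(L1-L2)^2 = (4)^2 = 16
Difference = 196 - 16 = 180
This equals 4*L1*L2 = 4*9*5 = 180
Workspace area = 180*pi

180


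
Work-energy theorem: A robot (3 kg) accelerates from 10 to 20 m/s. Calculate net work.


Given: m = 3 kg, v0 = 10 m/s, v = 20 m/s
Using W = (1/2)*m*(v^2 - v0^2)
v^2 = 20^2 = 400
v0^2 = 10^2 = 100
v^2 - v0^2 = 400 - 100 = 300
W = (1/2)*3*300 = 450 J

450 J


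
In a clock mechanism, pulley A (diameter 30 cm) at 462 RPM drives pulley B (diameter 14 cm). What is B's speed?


Given: D1 = 30 cm, w1 = 462 RPM, D2 = 14 cm
Using D1*w1 = D2*w2
w2 = D1*w1 / D2
w2 = 30*462 / 14
w2 = 13860 / 14
w2 = 990 RPM

990 RPM


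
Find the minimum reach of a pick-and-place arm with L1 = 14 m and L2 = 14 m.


Given: L1 = 14 m, L2 = 14 m
For a 2-link planar arm, min reach = |L1 - L2| (second link folded back)
Min reach = |14 - 14|
Min reach = 0 m

0 m


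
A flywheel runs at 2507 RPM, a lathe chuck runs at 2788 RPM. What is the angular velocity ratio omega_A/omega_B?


Given: RPM_A = 2507, RPM_B = 2788
omega = 2*pi*RPM/60, so omega_A/omega_B = RPM_A / RPM_B
omega_A/omega_B = 2507 / 2788
omega_A/omega_B = 2507/2788

2507/2788


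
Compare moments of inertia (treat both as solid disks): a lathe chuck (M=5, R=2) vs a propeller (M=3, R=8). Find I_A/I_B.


Given: M1=5 kg, R1=2 m, M2=3 kg, R2=8 m
For a disk: I = (1/2)*M*R^2, so I_A/I_B = (M1*R1^2)/(M2*R2^2)
M1*R1^2 = 5*4 = 20
M2*R2^2 = 3*64 = 192
I_A/I_B = 20/192 = 5/48

5/48


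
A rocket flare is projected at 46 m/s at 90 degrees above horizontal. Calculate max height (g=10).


Given: v0 = 46 m/s, theta = 90 deg, g = 10 m/s^2
sin^2(90) = 1
Using H = v0^2 * sin^2(theta) / (2*g)
H = 46^2 * 1 / (2*10)
H = 2116 * 1 / 20
H = 2116 / 20
H = 529/5 m

529/5 m


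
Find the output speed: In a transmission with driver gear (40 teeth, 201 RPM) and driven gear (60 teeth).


Given: N1 = 40 teeth, w1 = 201 RPM, N2 = 60 teeth
Using N1*w1 = N2*w2
w2 = N1*w1 / N2
w2 = 40*201 / 60
w2 = 8040 / 60
w2 = 134 RPM

134 RPM


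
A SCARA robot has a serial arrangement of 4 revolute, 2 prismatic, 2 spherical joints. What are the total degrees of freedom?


Given: serial robot with 4 revolute, 2 prismatic, 2 spherical joints
DOF contribution per joint type: revolute=1, prismatic=1, spherical=3, fixed=0
DOF = 4*1 + 2*1 + 2*3
DOF = 12

12


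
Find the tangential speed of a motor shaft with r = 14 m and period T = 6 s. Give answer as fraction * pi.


Given: radius r = 14 m, period T = 6 s
Using v = 2*pi*r / T
v = 2*pi*14 / 6
v = 28*pi / 6
v = 14/3*pi m/s

14/3*pi m/s


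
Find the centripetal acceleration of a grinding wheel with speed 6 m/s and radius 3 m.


Given: v = 6 m/s, r = 3 m
Using a_c = v^2 / r
a_c = 6^2 / 3
a_c = 36 / 3
a_c = 12 m/s^2

12 m/s^2


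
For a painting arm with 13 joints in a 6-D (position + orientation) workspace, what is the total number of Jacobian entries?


Given: task space dimension = 6, joints = 13
Jacobian is a 6 x 13 matrix
Total entries = rows * columns
Total = 6 * 13
Total = 78

78


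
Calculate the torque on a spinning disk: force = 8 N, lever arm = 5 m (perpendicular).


Given: F = 8 N, r = 5 m, angle = 90 deg (perpendicular)
Using tau = F * r * sin(90)
sin(90) = 1
tau = 8 * 5 * 1
tau = 40 Nm

40 Nm


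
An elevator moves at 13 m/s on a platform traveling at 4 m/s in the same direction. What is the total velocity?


Given: object velocity = 13 m/s, platform velocity = 4 m/s (same direction)
Using classical velocity addition: v_total = v_object + v_platform
v_total = 13 + 4
v_total = 17 m/s

17 m/s


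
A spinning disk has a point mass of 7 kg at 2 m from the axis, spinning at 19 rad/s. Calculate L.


Given: m = 7 kg, r = 2 m, omega = 19 rad/s
For a point mass: I = m*r^2
I = 7*2^2 = 7*4 = 28
L = I*omega = 28*19
L = 532 kg*m^2/s

532 kg*m^2/s


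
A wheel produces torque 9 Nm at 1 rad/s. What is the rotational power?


Given: tau = 9 Nm, omega = 1 rad/s
Using P = tau * omega
P = 9 * 1
P = 9 W

9 W


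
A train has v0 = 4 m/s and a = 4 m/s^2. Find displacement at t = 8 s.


Given: v0 = 4 m/s, a = 4 m/s^2, t = 8 s
Using s = v0*t + (1/2)*a*t^2
s = 4*8 + (1/2)*4*8^2
s = 32 + (1/2)*256
s = 32 + 128
s = 160

160 m


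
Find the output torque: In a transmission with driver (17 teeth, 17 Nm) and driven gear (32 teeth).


Given: N1 = 17, N2 = 32, T1 = 17 Nm
Using T2/T1 = N2/N1
T2 = T1 * N2 / N1
T2 = 17 * 32 / 17
T2 = 544 / 17
T2 = 32 Nm

32 Nm


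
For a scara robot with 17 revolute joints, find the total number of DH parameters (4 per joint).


Given: 17 joints, 4 DH parameters per joint (d, theta, a, alpha)
Total DH parameters = number_of_joints * 4
Total = 17 * 4
Total = 68

68


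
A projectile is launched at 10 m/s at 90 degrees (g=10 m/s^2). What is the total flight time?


Given: v0 = 10 m/s, theta = 90 deg, g = 10 m/s^2
sin(90) = 1
Using T = 2*v0*sin(theta) / g
T = 2*10*1 / 10
T = 20 / 10
T = 2 s

2 s


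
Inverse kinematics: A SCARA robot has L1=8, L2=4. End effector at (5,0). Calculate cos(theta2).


Given: L1 = 8, L2 = 4, target (x, y) = (5, 0)
Using cos(theta2) = (x^2 + y^2 - L1^2 - L2^2) / (2*L1*L2)
x^2 + y^2 = 5^2 + 0 = 25
L1^2 + L2^2 = 64 + 16 = 80
Numerator = 25 - 80 = -55
Denominator = 2*8*4 = 64
cos(theta2) = -55/64 = -55/64

-55/64


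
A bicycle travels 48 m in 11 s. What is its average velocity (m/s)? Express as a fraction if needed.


Given: distance d = 48 m, time t = 11 s
Using v = d / t
v = 48 / 11
v = 48/11 m/s

48/11 m/s


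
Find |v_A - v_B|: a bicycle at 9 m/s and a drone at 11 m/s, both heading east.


Given: v_A = 9 m/s east, v_B = 11 m/s east
Both move in the same direction; relative speed = |v_A - v_B|
|9 - 11| = |-2|
= 2 m/s

2 m/s


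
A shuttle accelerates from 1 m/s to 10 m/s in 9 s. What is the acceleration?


Given: initial velocity v0 = 1 m/s, final velocity v = 10 m/s, time t = 9 s
Using a = (v - v0) / t
a = (10 - 1) / 9
a = 9 / 9
a = 1 m/s^2

1 m/s^2


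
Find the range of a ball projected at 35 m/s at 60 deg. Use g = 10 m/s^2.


Given: v0 = 35 m/s, theta = 60 deg, g = 10 m/s^2
sin(2*60) = sin(120) = sqrt(3)/2
Using R = v0^2 * sin(2*theta) / g
R = 35^2 * (sqrt(3)/2) / 10
R = 1225 * sqrt(3) / 20
R = 245/4*sqrt(3) m

245/4*sqrt(3) m


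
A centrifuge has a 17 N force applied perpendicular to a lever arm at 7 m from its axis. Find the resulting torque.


Given: F = 17 N, r = 7 m, angle = 90 deg (perpendicular)
Using tau = F * r * sin(90)
sin(90) = 1
tau = 17 * 7 * 1
tau = 119 Nm

119 Nm


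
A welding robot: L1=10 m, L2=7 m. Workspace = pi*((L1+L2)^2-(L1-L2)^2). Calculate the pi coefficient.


Given: L1 = 10, L2 = 7
(L1+L2)^2 = (17)^2 = 289
(L1-L2)^2 = (3)^2 = 9
Difference = 289 - 9 = 280
This equals 4*L1*L2 = 4*10*7 = 280
Workspace area = 280*pi

280


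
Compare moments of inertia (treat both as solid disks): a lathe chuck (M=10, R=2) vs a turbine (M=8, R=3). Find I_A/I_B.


Given: M1=10 kg, R1=2 m, M2=8 kg, R2=3 m
For a disk: I = (1/2)*M*R^2, so I_A/I_B = (M1*R1^2)/(M2*R2^2)
M1*R1^2 = 10*4 = 40
M2*R2^2 = 8*9 = 72
I_A/I_B = 40/72 = 5/9

5/9


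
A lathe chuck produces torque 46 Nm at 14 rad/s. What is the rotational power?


Given: tau = 46 Nm, omega = 14 rad/s
Using P = tau * omega
P = 46 * 14
P = 644 W

644 W


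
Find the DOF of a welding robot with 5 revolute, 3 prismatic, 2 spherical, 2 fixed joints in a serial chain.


Given: serial robot with 5 revolute, 3 prismatic, 2 spherical, 2 fixed joints
DOF contribution per joint type: revolute=1, prismatic=1, spherical=3, fixed=0
DOF = 5*1 + 3*1 + 2*3 + 2*0
DOF = 14

14


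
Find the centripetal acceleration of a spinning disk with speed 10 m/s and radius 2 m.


Given: v = 10 m/s, r = 2 m
Using a_c = v^2 / r
a_c = 10^2 / 2
a_c = 100 / 2
a_c = 50 m/s^2

50 m/s^2


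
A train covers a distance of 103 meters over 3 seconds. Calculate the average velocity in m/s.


Given: distance d = 103 m, time t = 3 s
Using v = d / t
v = 103 / 3
v = 103/3 m/s

103/3 m/s


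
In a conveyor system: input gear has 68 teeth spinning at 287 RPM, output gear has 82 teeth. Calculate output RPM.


Given: N1 = 68 teeth, w1 = 287 RPM, N2 = 82 teeth
Using N1*w1 = N2*w2
w2 = N1*w1 / N2
w2 = 68*287 / 82
w2 = 19516 / 82
w2 = 238 RPM

238 RPM


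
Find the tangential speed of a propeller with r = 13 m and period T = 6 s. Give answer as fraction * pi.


Given: radius r = 13 m, period T = 6 s
Using v = 2*pi*r / T
v = 2*pi*13 / 6
v = 26*pi / 6
v = 13/3*pi m/s

13/3*pi m/s


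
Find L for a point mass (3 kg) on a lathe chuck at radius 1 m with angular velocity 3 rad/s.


Given: m = 3 kg, r = 1 m, omega = 3 rad/s
For a point mass: I = m*r^2
I = 3*1^2 = 3*1 = 3
L = I*omega = 3*3
L = 9 kg*m^2/s

9 kg*m^2/s


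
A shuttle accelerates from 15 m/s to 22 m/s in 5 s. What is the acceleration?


Given: initial velocity v0 = 15 m/s, final velocity v = 22 m/s, time t = 5 s
Using a = (v - v0) / t
a = (22 - 15) / 5
a = 7 / 5
a = 7/5 m/s^2

7/5 m/s^2


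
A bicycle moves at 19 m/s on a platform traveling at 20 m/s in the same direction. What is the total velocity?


Given: object velocity = 19 m/s, platform velocity = 20 m/s (same direction)
Using classical velocity addition: v_total = v_object + v_platform
v_total = 19 + 20
v_total = 39 m/s

39 m/s


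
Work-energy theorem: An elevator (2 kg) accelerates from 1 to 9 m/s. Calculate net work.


Given: m = 2 kg, v0 = 1 m/s, v = 9 m/s
Using W = (1/2)*m*(v^2 - v0^2)
v^2 = 9^2 = 81
v0^2 = 1^2 = 1
v^2 - v0^2 = 81 - 1 = 80
W = (1/2)*2*80 = 80 J

80 J


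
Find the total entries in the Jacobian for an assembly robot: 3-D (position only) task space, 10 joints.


Given: task space dimension = 3, joints = 10
Jacobian is a 3 x 10 matrix
Total entries = rows * columns
Total = 3 * 10
Total = 30

30


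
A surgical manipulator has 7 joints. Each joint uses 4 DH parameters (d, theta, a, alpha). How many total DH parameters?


Given: 7 joints, 4 DH parameters per joint (d, theta, a, alpha)
Total DH parameters = number_of_joints * 4
Total = 7 * 4
Total = 28

28


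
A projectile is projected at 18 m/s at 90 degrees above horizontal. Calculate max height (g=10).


Given: v0 = 18 m/s, theta = 90 deg, g = 10 m/s^2
sin^2(90) = 1
Using H = v0^2 * sin^2(theta) / (2*g)
H = 18^2 * 1 / (2*10)
H = 324 * 1 / 20
H = 324 / 20
H = 81/5 m

81/5 m


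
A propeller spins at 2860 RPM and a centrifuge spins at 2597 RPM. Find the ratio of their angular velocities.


Given: RPM_A = 2860, RPM_B = 2597
omega = 2*pi*RPM/60, so omega_A/omega_B = RPM_A / RPM_B
omega_A/omega_B = 2860 / 2597
omega_A/omega_B = 2860/2597

2860/2597


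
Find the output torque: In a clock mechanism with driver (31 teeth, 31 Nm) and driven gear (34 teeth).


Given: N1 = 31, N2 = 34, T1 = 31 Nm
Using T2/T1 = N2/N1
T2 = T1 * N2 / N1
T2 = 31 * 34 / 31
T2 = 1054 / 31
T2 = 34 Nm

34 Nm


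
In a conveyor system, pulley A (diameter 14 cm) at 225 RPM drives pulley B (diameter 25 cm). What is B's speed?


Given: D1 = 14 cm, w1 = 225 RPM, D2 = 25 cm
Using D1*w1 = D2*w2
w2 = D1*w1 / D2
w2 = 14*225 / 25
w2 = 3150 / 25
w2 = 126 RPM

126 RPM


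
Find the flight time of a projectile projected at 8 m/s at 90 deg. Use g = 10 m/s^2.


Given: v0 = 8 m/s, theta = 90 deg, g = 10 m/s^2
sin(90) = 1
Using T = 2*v0*sin(theta) / g
T = 2*8*1 / 10
T = 16 / 10
T = 8/5 s

8/5 s


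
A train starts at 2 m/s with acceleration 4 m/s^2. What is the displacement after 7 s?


Given: v0 = 2 m/s, a = 4 m/s^2, t = 7 s
Using s = v0*t + (1/2)*a*t^2
s = 2*7 + (1/2)*4*7^2
s = 14 + (1/2)*196
s = 14 + 98
s = 112

112 m


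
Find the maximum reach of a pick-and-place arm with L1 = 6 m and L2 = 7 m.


Given: L1 = 6 m, L2 = 7 m
For a 2-link planar arm, max reach = L1 + L2 (fully extended)
Max reach = 6 + 7
Max reach = 13 m

13 m


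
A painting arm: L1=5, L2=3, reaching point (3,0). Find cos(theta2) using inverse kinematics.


Given: L1 = 5, L2 = 3, target (x, y) = (3, 0)
Using cos(theta2) = (x^2 + y^2 - L1^2 - L2^2) / (2*L1*L2)
x^2 + y^2 = 3^2 + 0 = 9
L1^2 + L2^2 = 25 + 9 = 34
Numerator = 9 - 34 = -25
Denominator = 2*5*3 = 30
cos(theta2) = -25/30 = -5/6

-5/6


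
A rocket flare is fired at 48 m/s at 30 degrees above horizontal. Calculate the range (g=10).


Given: v0 = 48 m/s, theta = 30 deg, g = 10 m/s^2
sin(2*30) = sin(60) = sqrt(3)/2
Using R = v0^2 * sin(2*theta) / g
R = 48^2 * (sqrt(3)/2) / 10
R = 2304 * sqrt(3) / 20
R = 576/5*sqrt(3) m

576/5*sqrt(3) m


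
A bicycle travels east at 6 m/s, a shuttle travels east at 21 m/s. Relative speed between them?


Given: v_A = 6 m/s east, v_B = 21 m/s east
Both move in the same direction; relative speed = |v_A - v_B|
|6 - 21| = |-15|
= 15 m/s

15 m/s


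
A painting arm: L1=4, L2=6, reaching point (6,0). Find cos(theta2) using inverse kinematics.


Given: L1 = 4, L2 = 6, target (x, y) = (6, 0)
Using cos(theta2) = (x^2 + y^2 - L1^2 - L2^2) / (2*L1*L2)
x^2 + y^2 = 6^2 + 0 = 36
L1^2 + L2^2 = 16 + 36 = 52
Numerator = 36 - 52 = -16
Denominator = 2*4*6 = 48
cos(theta2) = -16/48 = -1/3

-1/3


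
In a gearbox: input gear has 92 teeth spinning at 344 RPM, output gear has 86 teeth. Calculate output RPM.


Given: N1 = 92 teeth, w1 = 344 RPM, N2 = 86 teeth
Using N1*w1 = N2*w2
w2 = N1*w1 / N2
w2 = 92*344 / 86
w2 = 31648 / 86
w2 = 368 RPM

368 RPM


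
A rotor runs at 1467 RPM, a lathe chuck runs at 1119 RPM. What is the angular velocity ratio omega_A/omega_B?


Given: RPM_A = 1467, RPM_B = 1119
omega = 2*pi*RPM/60, so omega_A/omega_B = RPM_A / RPM_B
omega_A/omega_B = 1467 / 1119
omega_A/omega_B = 489/373

489/373


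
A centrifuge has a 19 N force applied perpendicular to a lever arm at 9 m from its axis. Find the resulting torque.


Given: F = 19 N, r = 9 m, angle = 90 deg (perpendicular)
Using tau = F * r * sin(90)
sin(90) = 1
tau = 19 * 9 * 1
tau = 171 Nm

171 Nm


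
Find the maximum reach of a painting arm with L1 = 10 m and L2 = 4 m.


Given: L1 = 10 m, L2 = 4 m
For a 2-link planar arm, max reach = L1 + L2 (fully extended)
Max reach = 10 + 4
Max reach = 14 m

14 m


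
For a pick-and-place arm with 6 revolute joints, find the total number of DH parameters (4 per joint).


Given: 6 joints, 4 DH parameters per joint (d, theta, a, alpha)
Total DH parameters = number_of_joints * 4
Total = 6 * 4
Total = 24

24


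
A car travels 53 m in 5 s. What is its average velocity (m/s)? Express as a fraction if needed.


Given: distance d = 53 m, time t = 5 s
Using v = d / t
v = 53 / 5
v = 53/5 m/s

53/5 m/s


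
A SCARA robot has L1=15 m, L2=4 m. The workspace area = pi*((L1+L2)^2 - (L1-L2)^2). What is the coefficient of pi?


Given: L1 = 15, L2 = 4
(L1+L2)^2 = (19)^2 = 361
(L1-L2)^2 = (11)^2 = 121
Difference = 361 - 121 = 240
This equals 4*L1*L2 = 4*15*4 = 240
Workspace area = 240*pi

240


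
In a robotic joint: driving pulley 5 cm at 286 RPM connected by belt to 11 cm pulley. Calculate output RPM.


Given: D1 = 5 cm, w1 = 286 RPM, D2 = 11 cm
Using D1*w1 = D2*w2
w2 = D1*w1 / D2
w2 = 5*286 / 11
w2 = 1430 / 11
w2 = 130 RPM

130 RPM


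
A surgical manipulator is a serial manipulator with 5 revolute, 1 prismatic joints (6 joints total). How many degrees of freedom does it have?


Given: serial robot with 5 revolute, 1 prismatic joints
DOF contribution per joint type: revolute=1, prismatic=1, spherical=3, fixed=0
DOF = 5*1 + 1*1
DOF = 6

6
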